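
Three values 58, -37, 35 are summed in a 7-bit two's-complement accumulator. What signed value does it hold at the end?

56

58 + (-37) = 21 (0010101)
21 + 35 = 56 (0111000)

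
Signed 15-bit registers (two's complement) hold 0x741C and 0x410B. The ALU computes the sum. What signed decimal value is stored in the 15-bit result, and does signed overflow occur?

0x741C = 111010000011100 = -3044 (signed)
0x410B = 100000100001011 = -16117 (signed)
  111010000011100
+ 100000100001011
= 011010100100111  (discard carry-out 1)
Result 011010100100111: MSB = 0 → value 13607.
Both addends are negative but the stored result is non-negative: signed overflow. The true value -3044 + (-16117) = -19161 lies outside [-16384, 16383].

13607; overflow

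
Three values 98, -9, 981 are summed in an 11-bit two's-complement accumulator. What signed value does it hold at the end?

-978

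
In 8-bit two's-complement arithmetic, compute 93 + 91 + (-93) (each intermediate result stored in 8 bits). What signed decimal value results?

91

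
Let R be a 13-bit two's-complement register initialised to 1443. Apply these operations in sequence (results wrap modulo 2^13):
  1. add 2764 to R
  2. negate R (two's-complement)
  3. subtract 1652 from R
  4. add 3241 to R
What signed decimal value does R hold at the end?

Start: R = 1443 = 0010110100011.
R = 1443 + 2764 = 4207; wraps to -3985 = 1000001101111
R = −(-3985) = 3985 = 0111110010001
R = 3985 − 1652 = 2333 = 0100100011101
R = 2333 + 3241 = 5574; wraps to -2618 = 1010111000110

-2618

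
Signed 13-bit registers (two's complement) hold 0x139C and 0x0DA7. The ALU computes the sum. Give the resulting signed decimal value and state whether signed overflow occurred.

323; no overflow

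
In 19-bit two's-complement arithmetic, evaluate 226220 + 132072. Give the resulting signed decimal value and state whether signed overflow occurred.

-165996; overflow

226220 → 0110111001110101100
132072 → 0100000001111101000
  0110111001110101100
+ 0100000001111101000
= 1010111011110010100
Result 1010111011110010100: MSB = 1 → 358292 − 524288 = -165996.
Both addends are non-negative but the stored result is negative: signed overflow. The true value 226220 + 132072 = 358292 lies outside [-262144, 262143].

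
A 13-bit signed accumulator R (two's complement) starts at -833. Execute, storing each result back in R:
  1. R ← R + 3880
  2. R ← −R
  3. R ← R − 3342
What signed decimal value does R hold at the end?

1803

Start: R = -833 = 1110010111111.
R = -833 + 3880 = 3047 = 0101111100111
R = −(3047) = -3047 = 1010000011001
R = -3047 − 3342 = -6389; wraps to 1803 = 0011100001011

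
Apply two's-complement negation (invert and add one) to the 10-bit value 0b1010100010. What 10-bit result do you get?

0101011110

Invert: 0101011101. Add 1: 0101011110.
Check: 1010100010 = -350, 0101011110 = 350.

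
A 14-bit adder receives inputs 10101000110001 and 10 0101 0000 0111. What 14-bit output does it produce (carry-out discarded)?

00111100111000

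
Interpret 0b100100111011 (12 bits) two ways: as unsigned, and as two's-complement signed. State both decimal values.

unsigned = 2363, signed = -1733

Unsigned: 100100111011 = 2363.
Signed: MSB=1 → 2363 − 4096 = -1733.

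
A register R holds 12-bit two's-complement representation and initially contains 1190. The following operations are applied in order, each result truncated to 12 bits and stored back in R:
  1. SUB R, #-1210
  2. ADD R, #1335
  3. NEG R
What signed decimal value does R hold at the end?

361

Start: R = 1190 = 010010100110.
R = 1190 − (-1210) = 2400; wraps to -1696 = 100101100000
R = -1696 + 1335 = -361 = 111010010111
R = −(-361) = 361 = 000101101001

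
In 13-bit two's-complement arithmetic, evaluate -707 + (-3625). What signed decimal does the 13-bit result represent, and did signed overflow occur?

-707 → 1110100111101
-3625 → 1000111010111
  1110100111101
+ 1000111010111
= 0111100010100  (discard carry-out 1)
Result 0111100010100: MSB = 0 → value 3860.
Both addends are negative but the stored result is non-negative: signed overflow. The true value -707 + (-3625) = -4332 lies outside [-4096, 4095].

3860; overflow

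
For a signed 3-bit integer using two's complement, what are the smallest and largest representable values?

Minimum: −2^2 = -4.
Maximum: 2^2 − 1 = 3.

min = -4, max = 3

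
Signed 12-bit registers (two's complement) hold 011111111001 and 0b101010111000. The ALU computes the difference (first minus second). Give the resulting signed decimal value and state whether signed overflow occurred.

-703; overflow

011111111001 = 2041 (signed)
0b101010111000 → 101010111000 = -1352 (signed)
Subtract via negate-and-add: invert 101010111000 + 1 = 010101001000 (i.e. 1352).
  011111111001
+ 010101001000
= 110101000001
Result 110101000001: MSB = 1 → 3393 − 4096 = -703.
Both addends (after negating the subtrahend) are non-negative but the stored result is negative: signed overflow. The true value 2041 − (-1352) = 3393 lies outside [-2048, 2047].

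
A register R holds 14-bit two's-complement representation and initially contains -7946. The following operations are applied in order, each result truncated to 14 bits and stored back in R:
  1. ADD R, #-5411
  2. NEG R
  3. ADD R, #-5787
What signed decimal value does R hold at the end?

7570

Start: R = -7946 = 10000011110110.
R = -7946 + (-5411) = -13357; wraps to 3027 = 00101111010011
R = −(3027) = -3027 = 11010000101101
R = -3027 + (-5787) = -8814; wraps to 7570 = 01110110010010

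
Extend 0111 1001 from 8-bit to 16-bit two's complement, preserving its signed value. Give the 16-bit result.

MSB of 01111001 is 0; replicate it into the new high bits.
00000000|01111001 → 0000000001111001 (still 121).

0000000001111001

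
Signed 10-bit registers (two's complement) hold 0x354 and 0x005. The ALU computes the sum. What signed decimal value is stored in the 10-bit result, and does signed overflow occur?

0x354 = 1101010100 = -172 (signed)
0x005 = 0000000101 = 5 (signed)
  1101010100
+ 0000000101
= 1101011001
Result 1101011001: MSB = 1 → 857 − 1024 = -167.
Addends have opposite signs, so signed overflow cannot occur.

-167; no overflow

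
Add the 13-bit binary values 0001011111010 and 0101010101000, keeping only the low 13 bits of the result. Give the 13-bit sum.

0110110100010

  0001011111010
+ 0101010101000
= 0110110100010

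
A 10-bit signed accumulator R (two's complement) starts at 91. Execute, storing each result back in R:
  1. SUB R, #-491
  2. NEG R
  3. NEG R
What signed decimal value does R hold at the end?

-442

Start: R = 91 = 0001011011.
R = 91 − (-491) = 582; wraps to -442 = 1001000110
R = −(-442) = 442 = 0110111010
R = −(442) = -442 = 1001000110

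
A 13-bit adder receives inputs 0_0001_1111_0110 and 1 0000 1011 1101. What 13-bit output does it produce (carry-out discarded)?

1001010110011

  0000111110110
+ 1000010111101
= 1001010110011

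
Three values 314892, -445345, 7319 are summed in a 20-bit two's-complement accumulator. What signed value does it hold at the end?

-123134

314892 + (-445345) = -130453 (11100000001001101011)
-130453 + 7319 = -123134 (11100001111100000010)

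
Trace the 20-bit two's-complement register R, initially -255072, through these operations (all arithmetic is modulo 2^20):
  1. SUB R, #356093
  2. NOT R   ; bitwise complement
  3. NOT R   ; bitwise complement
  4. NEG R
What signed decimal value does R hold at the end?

Start: R = -255072 = 11000001101110100000.
R = -255072 − 356093 = -611165; wraps to 437411 = 01101010110010100011
R = NOT 01101010110010100011 = 10010101001101011100 = -437412
R = NOT 10010101001101011100 = 01101010110010100011 = 437411
R = −(437411) = -437411 = 10010101001101011101

-437411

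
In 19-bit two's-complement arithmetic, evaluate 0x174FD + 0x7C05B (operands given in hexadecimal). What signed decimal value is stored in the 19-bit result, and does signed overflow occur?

0x174FD = 0010111010011111101 = 95485 (signed)
0x7C05B = 1111100000001011011 = -16293 (signed)
  0010111010011111101
+ 1111100000001011011
= 0010011010101011000  (discard carry-out 1)
Result 0010011010101011000: MSB = 0 → value 79192.
Addends have opposite signs, so signed overflow cannot occur.

79192; no overflow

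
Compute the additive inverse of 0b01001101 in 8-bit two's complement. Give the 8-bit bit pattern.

Invert: 10110010. Add 1: 10110011.
Check: 01001101 = 77, 10110011 = -77.

10110011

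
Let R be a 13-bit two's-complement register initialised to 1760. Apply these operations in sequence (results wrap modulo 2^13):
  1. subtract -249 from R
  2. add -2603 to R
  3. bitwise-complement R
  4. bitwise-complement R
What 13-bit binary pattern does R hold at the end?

1110110101110

Start: R = 1760 = 0011011100000.
R = 1760 − (-249) = 2009 = 0011111011001
R = 2009 + (-2603) = -594 = 1110110101110
R = NOT 1110110101110 = 0001001010001 = 593
R = NOT 0001001010001 = 1110110101110 = -594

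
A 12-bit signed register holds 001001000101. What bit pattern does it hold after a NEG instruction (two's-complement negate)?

Invert: 110110111010. Add 1: 110110111011.

110110111011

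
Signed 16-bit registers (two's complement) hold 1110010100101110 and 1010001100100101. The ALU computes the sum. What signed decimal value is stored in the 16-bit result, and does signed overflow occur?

-30637; no overflow

1110010100101110 = -6866 (signed)
1010001100100101 = -23771 (signed)
  1110010100101110
+ 1010001100100101
= 1000100001010011  (discard carry-out 1)
Result 1000100001010011: MSB = 1 → 34899 − 65536 = -30637.
Both addends are negative and so is the stored result: no signed overflow.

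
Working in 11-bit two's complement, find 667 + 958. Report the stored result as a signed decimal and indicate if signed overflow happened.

667 → 01010011011
958 → 01110111110
  01010011011
+ 01110111110
= 11001011001
Result 11001011001: MSB = 1 → 1625 − 2048 = -423.
Both addends are non-negative but the stored result is negative: signed overflow. The true value 667 + 958 = 1625 lies outside [-1024, 1023].

-423; overflow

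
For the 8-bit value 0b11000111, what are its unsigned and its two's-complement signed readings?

unsigned = 199, signed = -57

Unsigned: 11000111 = 199.
Signed: MSB=1 → 199 − 256 = -57.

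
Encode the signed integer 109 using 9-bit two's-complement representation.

001101101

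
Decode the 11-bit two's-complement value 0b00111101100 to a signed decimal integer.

MSB is 0, so the value is non-negative: 00111101100 = 492.

492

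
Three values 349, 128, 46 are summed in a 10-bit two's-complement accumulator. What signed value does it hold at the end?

349 + 128 = 477 (0111011101)
477 + 46 = 523 → wraps to -501 (1000001011)

-501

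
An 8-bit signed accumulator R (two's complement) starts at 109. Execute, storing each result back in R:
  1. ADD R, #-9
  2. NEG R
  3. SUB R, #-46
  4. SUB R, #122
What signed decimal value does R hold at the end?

Start: R = 109 = 01101101.
R = 109 + (-9) = 100 = 01100100
R = −(100) = -100 = 10011100
R = -100 − (-46) = -54 = 11001010
R = -54 − 122 = -176; wraps to 80 = 01010000

80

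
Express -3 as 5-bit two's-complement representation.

11101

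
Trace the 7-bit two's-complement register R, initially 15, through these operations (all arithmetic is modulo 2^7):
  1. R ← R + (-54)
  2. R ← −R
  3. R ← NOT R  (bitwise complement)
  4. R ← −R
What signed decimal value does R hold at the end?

40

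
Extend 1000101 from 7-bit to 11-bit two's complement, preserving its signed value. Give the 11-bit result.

11111000101

MSB of 1000101 is 1; replicate it into the new high bits.
1111|1000101 → 11111000101 (still -59).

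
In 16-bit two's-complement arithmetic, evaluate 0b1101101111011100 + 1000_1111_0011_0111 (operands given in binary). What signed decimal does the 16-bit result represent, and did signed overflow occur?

0b1101101111011100 → 1101101111011100 = -9252 (signed)
1000_1111_0011_0111 → 1000111100110111 = -28873 (signed)
  1101101111011100
+ 1000111100110111
= 0110101100010011  (discard carry-out 1)
Result 0110101100010011: MSB = 0 → value 27411.
Both addends are negative but the stored result is non-negative: signed overflow. The true value -9252 + (-28873) = -38125 lies outside [-32768, 32767].

27411; overflow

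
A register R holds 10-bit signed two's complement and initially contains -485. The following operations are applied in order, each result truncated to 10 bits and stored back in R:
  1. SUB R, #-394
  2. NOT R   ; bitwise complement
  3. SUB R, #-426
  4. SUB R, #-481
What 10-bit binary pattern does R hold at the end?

Start: R = -485 = 1000011011.
R = -485 − (-394) = -91 = 1110100101
R = NOT 1110100101 = 0001011010 = 90
R = 90 − (-426) = 516; wraps to -508 = 1000000100
R = -508 − (-481) = -27 = 1111100101

1111100101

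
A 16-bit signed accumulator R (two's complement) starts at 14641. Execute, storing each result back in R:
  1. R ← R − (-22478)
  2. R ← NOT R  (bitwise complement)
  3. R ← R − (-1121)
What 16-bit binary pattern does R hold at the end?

0111001101100001

Start: R = 14641 = 0011100100110001.
R = 14641 − (-22478) = 37119; wraps to -28417 = 1001000011111111
R = NOT 1001000011111111 = 0110111100000000 = 28416
R = 28416 − (-1121) = 29537 = 0111001101100001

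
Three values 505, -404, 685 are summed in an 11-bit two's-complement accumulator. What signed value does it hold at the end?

786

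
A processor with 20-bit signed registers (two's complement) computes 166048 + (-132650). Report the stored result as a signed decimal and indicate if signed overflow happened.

33398; no overflow

166048 → 00101000100010100000
-132650 → 11011111100111010110
  00101000100010100000
+ 11011111100111010110
= 00001000001001110110  (discard carry-out 1)
Result 00001000001001110110: MSB = 0 → value 33398.
Addends have opposite signs, so signed overflow cannot occur.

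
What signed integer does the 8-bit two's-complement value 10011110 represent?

-98

MSB is 1, so the value is negative.
Unsigned reading: 158. Subtract 2^8 = 256: 158 − 256 = -98.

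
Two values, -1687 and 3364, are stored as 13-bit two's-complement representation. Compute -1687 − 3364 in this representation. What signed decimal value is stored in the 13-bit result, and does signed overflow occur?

3141; overflow

-1687 → 1100101101001
3364 → 0110100100100
Subtract via negate-and-add: invert 0110100100100 + 1 = 1001011011100 (i.e. -3364).
  1100101101001
+ 1001011011100
= 0110001000101  (discard carry-out 1)
Result 0110001000101: MSB = 0 → value 3141.
Both addends (after negating the subtrahend) are negative but the stored result is non-negative: signed overflow. The true value -1687 − 3364 = -5051 lies outside [-4096, 4095].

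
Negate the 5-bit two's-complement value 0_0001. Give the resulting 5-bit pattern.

11111

Invert: 11110. Add 1: 11111.
Check: 00001 = 1, 11111 = -1.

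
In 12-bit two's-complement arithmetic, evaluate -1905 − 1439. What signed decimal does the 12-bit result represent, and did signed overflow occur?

752; overflow

-1905 → 100010001111
1439 → 010110011111
Subtract via negate-and-add: invert 010110011111 + 1 = 101001100001 (i.e. -1439).
  100010001111
+ 101001100001
= 001011110000  (discard carry-out 1)
Result 001011110000: MSB = 0 → value 752.
Both addends (after negating the subtrahend) are negative but the stored result is non-negative: signed overflow. The true value -1905 − 1439 = -3344 lies outside [-2048, 2047].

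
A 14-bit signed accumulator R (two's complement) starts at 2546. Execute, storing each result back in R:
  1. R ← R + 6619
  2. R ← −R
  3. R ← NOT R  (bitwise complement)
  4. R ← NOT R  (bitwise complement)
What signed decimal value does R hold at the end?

7219

Start: R = 2546 = 00100111110010.
R = 2546 + 6619 = 9165; wraps to -7219 = 10001111001101
R = −(-7219) = 7219 = 01110000110011
R = NOT 01110000110011 = 10001111001100 = -7220
R = NOT 10001111001100 = 01110000110011 = 7219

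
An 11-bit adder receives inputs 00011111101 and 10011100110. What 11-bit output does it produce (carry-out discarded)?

  00011111101
+ 10011100110
= 10111100011

10111100011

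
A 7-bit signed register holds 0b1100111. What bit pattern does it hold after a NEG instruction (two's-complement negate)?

Invert: 0011000. Add 1: 0011001.
Check: 1100111 = -25, 0011001 = 25.

0011001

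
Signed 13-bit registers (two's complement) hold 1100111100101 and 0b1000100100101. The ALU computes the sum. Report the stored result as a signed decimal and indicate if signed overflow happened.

1100111100101 = -1563 (signed)
0b1000100100101 → 1000100100101 = -3803 (signed)
  1100111100101
+ 1000100100101
= 0101100001010  (discard carry-out 1)
Result 0101100001010: MSB = 0 → value 2826.
Both addends are negative but the stored result is non-negative: signed overflow. The true value -1563 + (-3803) = -5366 lies outside [-4096, 4095].

2826; overflow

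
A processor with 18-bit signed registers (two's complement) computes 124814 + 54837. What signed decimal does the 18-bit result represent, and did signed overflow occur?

124814 → 011110011110001110
54837 → 001101011000110101
  011110011110001110
+ 001101011000110101
= 101011110111000011
Result 101011110111000011: MSB = 1 → 179651 − 262144 = -82493.
Both addends are non-negative but the stored result is negative: signed overflow. The true value 124814 + 54837 = 179651 lies outside [-131072, 131071].

-82493; overflow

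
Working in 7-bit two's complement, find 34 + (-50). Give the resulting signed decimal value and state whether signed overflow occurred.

-16; no overflow

34 → 0100010
-50 → 1001110
  0100010
+ 1001110
= 1110000
Result 1110000: MSB = 1 → 112 − 128 = -16.
Addends have opposite signs, so signed overflow cannot occur.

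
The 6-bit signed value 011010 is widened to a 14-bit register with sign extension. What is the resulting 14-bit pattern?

00000000011010

MSB of 011010 is 0; replicate it into the new high bits.
00000000|011010 → 00000000011010 (still 26).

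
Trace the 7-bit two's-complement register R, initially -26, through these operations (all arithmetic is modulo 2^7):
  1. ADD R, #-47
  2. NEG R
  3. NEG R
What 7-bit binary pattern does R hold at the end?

Start: R = -26 = 1100110.
R = -26 + (-47) = -73; wraps to 55 = 0110111
R = −(55) = -55 = 1001001
R = −(-55) = 55 = 0110111

0110111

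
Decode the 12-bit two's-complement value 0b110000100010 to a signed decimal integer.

MSB is 1, so the value is negative.
Unsigned reading: 3106. Subtract 2^12 = 4096: 3106 − 4096 = -990.

-990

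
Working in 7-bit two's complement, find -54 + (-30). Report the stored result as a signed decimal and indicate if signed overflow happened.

44; overflow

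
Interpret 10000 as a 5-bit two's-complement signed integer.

MSB is 1, so the value is negative.
Unsigned reading: 16. Subtract 2^5 = 32: 16 − 32 = -16.

-16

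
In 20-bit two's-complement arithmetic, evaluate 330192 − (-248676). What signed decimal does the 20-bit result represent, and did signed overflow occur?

-469708; overflow

330192 → 01010000100111010000
-248676 → 11000011010010011100
Subtract via negate-and-add: invert 11000011010010011100 + 1 = 00111100101101100100 (i.e. 248676).
  01010000100111010000
+ 00111100101101100100
= 10001101010100110100
Result 10001101010100110100: MSB = 1 → 578868 − 1048576 = -469708.
Both addends (after negating the subtrahend) are non-negative but the stored result is negative: signed overflow. The true value 330192 − (-248676) = 578868 lies outside [-524288, 524287].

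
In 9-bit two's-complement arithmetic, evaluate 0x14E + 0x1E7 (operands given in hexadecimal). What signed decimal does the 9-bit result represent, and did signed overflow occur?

0x14E = 101001110 = -178 (signed)
0x1E7 = 111100111 = -25 (signed)
  101001110
+ 111100111
= 100110101  (discard carry-out 1)
Result 100110101: MSB = 1 → 309 − 512 = -203.
Both addends are negative and so is the stored result: no signed overflow.

-203; no overflow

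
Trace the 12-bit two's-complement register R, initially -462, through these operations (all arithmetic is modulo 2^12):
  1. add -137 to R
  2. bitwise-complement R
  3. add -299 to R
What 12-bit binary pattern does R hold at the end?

000100101011

Start: R = -462 = 111000110010.
R = -462 + (-137) = -599 = 110110101001
R = NOT 110110101001 = 001001010110 = 598
R = 598 + (-299) = 299 = 000100101011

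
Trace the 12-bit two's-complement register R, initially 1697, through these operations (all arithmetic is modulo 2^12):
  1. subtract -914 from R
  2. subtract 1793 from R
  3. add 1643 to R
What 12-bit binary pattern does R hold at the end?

100110011101

Start: R = 1697 = 011010100001.
R = 1697 − (-914) = 2611; wraps to -1485 = 101000110011
R = -1485 − 1793 = -3278; wraps to 818 = 001100110010
R = 818 + 1643 = 2461; wraps to -1635 = 100110011101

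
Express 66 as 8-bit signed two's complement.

01000010

66 is non-negative, so write it directly in 8 bits: 01000010.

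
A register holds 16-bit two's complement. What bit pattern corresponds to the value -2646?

1111010110101010

|-2646| = 2646 = 0000101001010110 in 16 bits.
Invert the bits: 1111010110101001. Add 1: 1111010110101010.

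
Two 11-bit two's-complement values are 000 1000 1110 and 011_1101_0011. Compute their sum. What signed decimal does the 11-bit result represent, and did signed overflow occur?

000 1000 1110 → 00010001110 = 142 (signed)
011_1101_0011 → 01111010011 = 979 (signed)
  00010001110
+ 01111010011
= 10001100001
Result 10001100001: MSB = 1 → 1121 − 2048 = -927.
Both addends are non-negative but the stored result is negative: signed overflow. The true value 142 + 979 = 1121 lies outside [-1024, 1023].

-927; overflow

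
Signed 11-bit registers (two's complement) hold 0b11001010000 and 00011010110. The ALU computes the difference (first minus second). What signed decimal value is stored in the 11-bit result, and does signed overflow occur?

0b11001010000 → 11001010000 = -432 (signed)
00011010110 = 214 (signed)
Subtract via negate-and-add: invert 00011010110 + 1 = 11100101010 (i.e. -214).
  11001010000
+ 11100101010
= 10101111010  (discard carry-out 1)
Result 10101111010: MSB = 1 → 1402 − 2048 = -646.
Both addends (after negating the subtrahend) are negative and so is the stored result: no signed overflow.

-646; no overflow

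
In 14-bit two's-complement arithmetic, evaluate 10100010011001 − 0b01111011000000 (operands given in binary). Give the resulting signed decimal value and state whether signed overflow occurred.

10100010011001 = -5991 (signed)
0b01111011000000 → 01111011000000 = 7872 (signed)
Subtract via negate-and-add: invert 01111011000000 + 1 = 10000101000000 (i.e. -7872).
  10100010011001
+ 10000101000000
= 00100111011001  (discard carry-out 1)
Result 00100111011001: MSB = 0 → value 2521.
Both addends (after negating the subtrahend) are negative but the stored result is non-negative: signed overflow. The true value -5991 − 7872 = -13863 lies outside [-8192, 8191].

2521; overflow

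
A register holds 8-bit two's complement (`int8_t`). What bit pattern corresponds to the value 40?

40 is non-negative, so write it directly in 8 bits: 00101000.

00101000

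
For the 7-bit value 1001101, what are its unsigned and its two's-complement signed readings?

unsigned = 77, signed = -51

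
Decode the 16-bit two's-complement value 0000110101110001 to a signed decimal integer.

MSB is 0, so the value is non-negative: 0000110101110001 = 3441.

3441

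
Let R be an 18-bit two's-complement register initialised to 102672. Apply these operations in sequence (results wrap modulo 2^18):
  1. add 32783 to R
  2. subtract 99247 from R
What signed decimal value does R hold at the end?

36208

Start: R = 102672 = 011001000100010000.
R = 102672 + 32783 = 135455; wraps to -126689 = 100001000100011111
R = -126689 − 99247 = -225936; wraps to 36208 = 001000110101110000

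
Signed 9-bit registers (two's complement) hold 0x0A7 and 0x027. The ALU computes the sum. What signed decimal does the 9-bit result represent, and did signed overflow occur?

0x0A7 = 010100111 = 167 (signed)
0x027 = 000100111 = 39 (signed)
  010100111
+ 000100111
= 011001110
Result 011001110: MSB = 0 → value 206.
Both addends are non-negative and so is the stored result: no signed overflow.

206; no overflow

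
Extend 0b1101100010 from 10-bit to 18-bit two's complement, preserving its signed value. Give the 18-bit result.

111111111101100010

MSB of 1101100010 is 1; replicate it into the new high bits.
11111111|1101100010 → 111111111101100010 (still -158).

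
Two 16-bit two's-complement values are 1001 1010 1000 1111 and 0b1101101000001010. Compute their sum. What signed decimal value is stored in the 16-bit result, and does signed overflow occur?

29849; overflow

1001 1010 1000 1111 → 1001101010001111 = -25969 (signed)
0b1101101000001010 → 1101101000001010 = -9718 (signed)
  1001101010001111
+ 1101101000001010
= 0111010010011001  (discard carry-out 1)
Result 0111010010011001: MSB = 0 → value 29849.
Both addends are negative but the stored result is non-negative: signed overflow. The true value -25969 + (-9718) = -35687 lies outside [-32768, 32767].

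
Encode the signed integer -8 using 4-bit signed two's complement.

|-8| = 8 = 1000 in 4 bits.
Invert the bits: 0111. Add 1: 1000.

1000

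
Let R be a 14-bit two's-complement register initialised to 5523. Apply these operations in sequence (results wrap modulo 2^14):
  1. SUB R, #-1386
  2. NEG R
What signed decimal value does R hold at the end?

-6909

Start: R = 5523 = 01010110010011.
R = 5523 − (-1386) = 6909 = 01101011111101
R = −(6909) = -6909 = 10010100000011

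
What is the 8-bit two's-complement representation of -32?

11100000

|-32| = 32 = 00100000 in 8 bits.
Invert the bits: 11011111. Add 1: 11100000.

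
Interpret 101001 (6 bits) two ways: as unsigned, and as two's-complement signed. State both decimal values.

unsigned = 41, signed = -23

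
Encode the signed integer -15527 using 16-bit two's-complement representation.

|-15527| = 15527 = 0011110010100111 in 16 bits.
Invert the bits: 1100001101011000. Add 1: 1100001101011001.
Check: 1100001101011001 reads as 50009 − 65536 = -15527.

1100001101011001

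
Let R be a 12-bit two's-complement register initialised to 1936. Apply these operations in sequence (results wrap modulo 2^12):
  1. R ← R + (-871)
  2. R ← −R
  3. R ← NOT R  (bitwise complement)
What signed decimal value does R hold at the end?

1064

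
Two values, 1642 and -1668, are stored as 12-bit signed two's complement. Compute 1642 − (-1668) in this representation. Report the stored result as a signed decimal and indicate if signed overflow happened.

1642 → 011001101010
-1668 → 100101111100
Subtract via negate-and-add: invert 100101111100 + 1 = 011010000100 (i.e. 1668).
  011001101010
+ 011010000100
= 110011101110
Result 110011101110: MSB = 1 → 3310 − 4096 = -786.
Both addends (after negating the subtrahend) are non-negative but the stored result is negative: signed overflow. The true value 1642 − (-1668) = 3310 lies outside [-2048, 2047].

-786; overflow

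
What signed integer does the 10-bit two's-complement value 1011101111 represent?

MSB is 1, so the value is negative.
Unsigned reading: 751. Subtract 2^10 = 1024: 751 − 1024 = -273.

-273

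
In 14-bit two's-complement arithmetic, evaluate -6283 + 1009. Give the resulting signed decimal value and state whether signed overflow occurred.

-5274; no overflow

-6283 → 10011101110101
1009 → 00001111110001
  10011101110101
+ 00001111110001
= 10101101100110
Result 10101101100110: MSB = 1 → 11110 − 16384 = -5274.
Addends have opposite signs, so signed overflow cannot occur.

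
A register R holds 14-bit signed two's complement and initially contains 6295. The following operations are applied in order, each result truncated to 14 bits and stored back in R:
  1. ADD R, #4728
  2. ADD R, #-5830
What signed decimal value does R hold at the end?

5193

Start: R = 6295 = 01100010010111.
R = 6295 + 4728 = 11023; wraps to -5361 = 10101100001111
R = -5361 + (-5830) = -11191; wraps to 5193 = 01010001001001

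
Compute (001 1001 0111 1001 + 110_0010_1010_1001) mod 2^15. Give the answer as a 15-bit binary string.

  001100101111001
+ 110001010101001
= 111110000100010

111110000100010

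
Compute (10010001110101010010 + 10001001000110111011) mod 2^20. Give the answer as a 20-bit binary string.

  10010001110101010010
+ 10001001000110111011
= 00011010111100001101  (discard carry-out 1)

00011010111100001101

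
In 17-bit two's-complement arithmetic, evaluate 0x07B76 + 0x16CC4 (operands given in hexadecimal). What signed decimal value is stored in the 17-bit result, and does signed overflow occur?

-6086; no overflow

0x07B76 = 00111101101110110 = 31606 (signed)
0x16CC4 = 10110110011000100 = -37692 (signed)
  00111101101110110
+ 10110110011000100
= 11110100000111010
Result 11110100000111010: MSB = 1 → 124986 − 131072 = -6086.
Addends have opposite signs, so signed overflow cannot occur.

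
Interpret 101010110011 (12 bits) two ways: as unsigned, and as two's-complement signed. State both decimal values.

unsigned = 2739, signed = -1357

Unsigned: 101010110011 = 2739.
Signed: MSB=1 → 2739 − 4096 = -1357.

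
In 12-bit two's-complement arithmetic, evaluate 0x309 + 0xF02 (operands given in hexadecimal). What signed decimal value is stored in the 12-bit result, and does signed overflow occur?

523; no overflow

0x309 = 001100001001 = 777 (signed)
0xF02 = 111100000010 = -254 (signed)
  001100001001
+ 111100000010
= 001000001011  (discard carry-out 1)
Result 001000001011: MSB = 0 → value 523.
Addends have opposite signs, so signed overflow cannot occur.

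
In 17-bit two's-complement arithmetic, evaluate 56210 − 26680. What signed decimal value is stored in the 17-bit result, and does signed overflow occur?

56210 → 01101101110010010
26680 → 00110100000111000
Subtract via negate-and-add: invert 00110100000111000 + 1 = 11001011111001000 (i.e. -26680).
  01101101110010010
+ 11001011111001000
= 00111001101011010  (discard carry-out 1)
Result 00111001101011010: MSB = 0 → value 29530.
Addends (after negating the subtrahend) have opposite signs, so signed overflow cannot occur.

29530; no overflow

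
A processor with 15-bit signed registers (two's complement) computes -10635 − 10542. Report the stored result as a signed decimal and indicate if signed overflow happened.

-10635 → 101011001110101
10542 → 010100100101110
Subtract via negate-and-add: invert 010100100101110 + 1 = 101011011010010 (i.e. -10542).
  101011001110101
+ 101011011010010
= 010110101000111  (discard carry-out 1)
Result 010110101000111: MSB = 0 → value 11591.
Both addends (after negating the subtrahend) are negative but the stored result is non-negative: signed overflow. The true value -10635 − 10542 = -21177 lies outside [-16384, 16383].

11591; overflow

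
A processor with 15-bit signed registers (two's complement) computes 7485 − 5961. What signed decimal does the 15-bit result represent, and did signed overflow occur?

1524; no overflow

7485 → 001110100111101
5961 → 001011101001001
Subtract via negate-and-add: invert 001011101001001 + 1 = 110100010110111 (i.e. -5961).
  001110100111101
+ 110100010110111
= 000010111110100  (discard carry-out 1)
Result 000010111110100: MSB = 0 → value 1524.
Addends (after negating the subtrahend) have opposite signs, so signed overflow cannot occur.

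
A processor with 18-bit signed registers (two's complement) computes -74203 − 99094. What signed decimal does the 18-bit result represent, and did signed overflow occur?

88847; overflow

-74203 → 101101111000100101
99094 → 011000001100010110
Subtract via negate-and-add: invert 011000001100010110 + 1 = 100111110011101010 (i.e. -99094).
  101101111000100101
+ 100111110011101010
= 010101101100001111  (discard carry-out 1)
Result 010101101100001111: MSB = 0 → value 88847.
Both addends (after negating the subtrahend) are negative but the stored result is non-negative: signed overflow. The true value -74203 − 99094 = -173297 lies outside [-131072, 131071].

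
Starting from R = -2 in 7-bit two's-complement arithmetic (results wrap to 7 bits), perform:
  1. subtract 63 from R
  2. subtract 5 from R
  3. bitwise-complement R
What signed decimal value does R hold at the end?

Start: R = -2 = 1111110.
R = -2 − 63 = -65; wraps to 63 = 0111111
R = 63 − 5 = 58 = 0111010
R = NOT 0111010 = 1000101 = -59

-59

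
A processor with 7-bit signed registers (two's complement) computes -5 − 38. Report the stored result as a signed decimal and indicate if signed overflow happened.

-43; no overflow

-5 → 1111011
38 → 0100110
Subtract via negate-and-add: invert 0100110 + 1 = 1011010 (i.e. -38).
  1111011
+ 1011010
= 1010101  (discard carry-out 1)
Result 1010101: MSB = 1 → 85 − 128 = -43.
Both addends (after negating the subtrahend) are negative and so is the stored result: no signed overflow.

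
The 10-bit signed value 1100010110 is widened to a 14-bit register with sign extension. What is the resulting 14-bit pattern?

MSB of 1100010110 is 1; replicate it into the new high bits.
1111|1100010110 → 11111100010110 (still -234).

11111100010110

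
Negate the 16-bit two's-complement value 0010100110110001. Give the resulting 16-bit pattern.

Invert: 1101011001001110. Add 1: 1101011001001111.
Check: 0010100110110001 = 10673, 1101011001001111 = -10673.

1101011001001111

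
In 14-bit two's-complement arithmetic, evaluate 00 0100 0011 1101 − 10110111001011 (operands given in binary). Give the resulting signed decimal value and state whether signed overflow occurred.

00 0100 0011 1101 → 00010000111101 = 1085 (signed)
10110111001011 = -4661 (signed)
Subtract via negate-and-add: invert 10110111001011 + 1 = 01001000110101 (i.e. 4661).
  00010000111101
+ 01001000110101
= 01011001110010
Result 01011001110010: MSB = 0 → value 5746.
Both addends (after negating the subtrahend) are non-negative and so is the stored result: no signed overflow.

5746; no overflow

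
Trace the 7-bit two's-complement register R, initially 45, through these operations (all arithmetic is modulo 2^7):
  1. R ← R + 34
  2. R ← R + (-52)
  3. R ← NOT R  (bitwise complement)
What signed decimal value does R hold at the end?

Start: R = 45 = 0101101.
R = 45 + 34 = 79; wraps to -49 = 1001111
R = -49 + (-52) = -101; wraps to 27 = 0011011
R = NOT 0011011 = 1100100 = -28

-28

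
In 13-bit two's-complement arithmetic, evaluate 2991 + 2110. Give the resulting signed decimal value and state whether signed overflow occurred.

-3091; overflow

2991 → 0101110101111
2110 → 0100000111110
  0101110101111
+ 0100000111110
= 1001111101101
Result 1001111101101: MSB = 1 → 5101 − 8192 = -3091.
Both addends are non-negative but the stored result is negative: signed overflow. The true value 2991 + 2110 = 5101 lies outside [-4096, 4095].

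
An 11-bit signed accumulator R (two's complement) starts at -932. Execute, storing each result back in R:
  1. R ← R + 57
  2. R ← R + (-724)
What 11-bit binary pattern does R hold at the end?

00111000001

Start: R = -932 = 10001011100.
R = -932 + 57 = -875 = 10010010101
R = -875 + (-724) = -1599; wraps to 449 = 00111000001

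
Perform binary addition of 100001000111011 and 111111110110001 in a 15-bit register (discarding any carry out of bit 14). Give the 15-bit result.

100000111101100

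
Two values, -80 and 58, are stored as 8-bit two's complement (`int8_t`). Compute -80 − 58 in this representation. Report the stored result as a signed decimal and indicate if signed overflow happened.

-80 → 10110000
58 → 00111010
Subtract via negate-and-add: invert 00111010 + 1 = 11000110 (i.e. -58).
  10110000
+ 11000110
= 01110110  (discard carry-out 1)
Result 01110110: MSB = 0 → value 118.
Both addends (after negating the subtrahend) are negative but the stored result is non-negative: signed overflow. The true value -80 − 58 = -138 lies outside [-128, 127].

118; overflow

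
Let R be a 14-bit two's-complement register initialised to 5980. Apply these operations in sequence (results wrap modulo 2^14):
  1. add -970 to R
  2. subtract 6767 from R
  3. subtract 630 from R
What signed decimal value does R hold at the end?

-2387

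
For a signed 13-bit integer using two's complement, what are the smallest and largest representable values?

min = -4096, max = 4095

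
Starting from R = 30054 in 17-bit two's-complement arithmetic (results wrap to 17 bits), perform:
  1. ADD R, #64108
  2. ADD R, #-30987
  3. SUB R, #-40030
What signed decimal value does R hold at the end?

-27867

Start: R = 30054 = 00111010101100110.
R = 30054 + 64108 = 94162; wraps to -36910 = 10110111111010010
R = -36910 + (-30987) = -67897; wraps to 63175 = 01111011011000111
R = 63175 − (-40030) = 103205; wraps to -27867 = 11001001100100101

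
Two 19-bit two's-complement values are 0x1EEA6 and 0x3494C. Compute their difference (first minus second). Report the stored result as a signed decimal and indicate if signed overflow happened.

-88742; no overflow

0x1EEA6 = 0011110111010100110 = 126630 (signed)
0x3494C = 0110100100101001100 = 215372 (signed)
Subtract via negate-and-add: invert 0110100100101001100 + 1 = 1001011011010110100 (i.e. -215372).
  0011110111010100110
+ 1001011011010110100
= 1101010010101011010
Result 1101010010101011010: MSB = 1 → 435546 − 524288 = -88742.
Addends (after negating the subtrahend) have opposite signs, so signed overflow cannot occur.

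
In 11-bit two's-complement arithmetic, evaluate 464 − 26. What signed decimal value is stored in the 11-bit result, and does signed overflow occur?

438; no overflow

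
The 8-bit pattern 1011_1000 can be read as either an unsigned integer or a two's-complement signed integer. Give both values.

Unsigned: 10111000 = 184.
Signed: MSB=1 → 184 − 256 = -72.

unsigned = 184, signed = -72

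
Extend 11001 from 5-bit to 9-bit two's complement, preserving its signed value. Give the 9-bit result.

MSB of 11001 is 1; replicate it into the new high bits.
1111|11001 → 111111001 (still -7).

111111001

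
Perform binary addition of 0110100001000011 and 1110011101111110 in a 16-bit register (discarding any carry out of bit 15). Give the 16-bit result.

0100111111000001

  0110100001000011
+ 1110011101111110
= 0100111111000001  (discard carry-out 1)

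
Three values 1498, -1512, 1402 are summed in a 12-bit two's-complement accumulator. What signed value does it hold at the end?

1388

1498 + (-1512) = -14 (111111110010)
-14 + 1402 = 1388 (010101101100)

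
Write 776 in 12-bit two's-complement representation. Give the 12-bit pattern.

776 is non-negative, so write it directly in 12 bits: 001100001000.

001100001000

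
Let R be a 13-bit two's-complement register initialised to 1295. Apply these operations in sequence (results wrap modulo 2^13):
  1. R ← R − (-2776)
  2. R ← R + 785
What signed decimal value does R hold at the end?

-3336

Start: R = 1295 = 0010100001111.
R = 1295 − (-2776) = 4071 = 0111111100111
R = 4071 + 785 = 4856; wraps to -3336 = 1001011111000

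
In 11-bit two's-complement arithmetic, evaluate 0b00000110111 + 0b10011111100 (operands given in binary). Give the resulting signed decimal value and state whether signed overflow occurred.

0b00000110111 → 00000110111 = 55 (signed)
0b10011111100 → 10011111100 = -772 (signed)
  00000110111
+ 10011111100
= 10100110011
Result 10100110011: MSB = 1 → 1331 − 2048 = -717.
Addends have opposite signs, so signed overflow cannot occur.

-717; no overflow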